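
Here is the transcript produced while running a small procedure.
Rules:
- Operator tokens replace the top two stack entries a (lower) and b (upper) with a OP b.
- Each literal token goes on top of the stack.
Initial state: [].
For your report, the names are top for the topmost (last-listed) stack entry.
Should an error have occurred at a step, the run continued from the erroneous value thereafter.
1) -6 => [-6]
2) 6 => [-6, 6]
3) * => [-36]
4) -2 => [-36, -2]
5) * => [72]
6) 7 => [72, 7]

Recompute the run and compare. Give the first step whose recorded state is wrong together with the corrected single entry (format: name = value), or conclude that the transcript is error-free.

Recomputing the run from the initial state:
step 1: [-6]
step 2: [-6, 6]
step 3: [-36]
step 4: [-36, -2]
step 5: [72]
step 6: [72, 7]
This matches the transcript at every step.

no error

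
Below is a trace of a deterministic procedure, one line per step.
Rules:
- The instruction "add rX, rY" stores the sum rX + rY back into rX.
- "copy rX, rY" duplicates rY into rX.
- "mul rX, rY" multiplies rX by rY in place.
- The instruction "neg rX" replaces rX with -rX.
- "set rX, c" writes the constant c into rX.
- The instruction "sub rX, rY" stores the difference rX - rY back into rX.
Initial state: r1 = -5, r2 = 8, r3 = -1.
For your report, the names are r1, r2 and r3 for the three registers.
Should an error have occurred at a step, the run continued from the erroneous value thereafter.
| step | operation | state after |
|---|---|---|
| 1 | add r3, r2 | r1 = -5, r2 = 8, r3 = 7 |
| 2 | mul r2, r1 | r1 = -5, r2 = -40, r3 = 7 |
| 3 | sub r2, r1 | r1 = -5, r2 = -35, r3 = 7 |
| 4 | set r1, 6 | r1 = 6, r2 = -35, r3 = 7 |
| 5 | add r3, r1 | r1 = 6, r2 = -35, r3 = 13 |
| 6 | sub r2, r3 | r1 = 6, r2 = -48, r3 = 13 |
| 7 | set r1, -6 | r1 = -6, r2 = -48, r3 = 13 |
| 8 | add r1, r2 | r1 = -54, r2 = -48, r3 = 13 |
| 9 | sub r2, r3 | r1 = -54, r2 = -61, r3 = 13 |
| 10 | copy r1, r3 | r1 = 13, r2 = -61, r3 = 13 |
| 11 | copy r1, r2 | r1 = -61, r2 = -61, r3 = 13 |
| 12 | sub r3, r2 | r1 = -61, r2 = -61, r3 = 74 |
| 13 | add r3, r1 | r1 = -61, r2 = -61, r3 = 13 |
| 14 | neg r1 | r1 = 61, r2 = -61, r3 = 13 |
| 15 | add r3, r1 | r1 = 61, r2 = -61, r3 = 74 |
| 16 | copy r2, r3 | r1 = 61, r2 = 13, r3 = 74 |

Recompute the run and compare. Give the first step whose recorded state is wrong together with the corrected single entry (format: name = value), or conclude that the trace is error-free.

step 16, r2 = 74

Recomputing the run from the initial state:
step 1: r1 = -5, r2 = 8, r3 = 7
step 2: r1 = -5, r2 = -40, r3 = 7
step 3: r1 = -5, r2 = -35, r3 = 7
step 4: r1 = 6, r2 = -35, r3 = 7
step 5: r1 = 6, r2 = -35, r3 = 13
step 6: r1 = 6, r2 = -48, r3 = 13
step 7: r1 = -6, r2 = -48, r3 = 13
step 8: r1 = -54, r2 = -48, r3 = 13
step 9: r1 = -54, r2 = -61, r3 = 13
step 10: r1 = 13, r2 = -61, r3 = 13
step 11: r1 = -61, r2 = -61, r3 = 13
step 12: r1 = -61, r2 = -61, r3 = 74
step 13: r1 = -61, r2 = -61, r3 = 13
step 14: r1 = 61, r2 = -61, r3 = 13
step 15: r1 = 61, r2 = -61, r3 = 74
step 16: r1 = 61, r2 = 74, r3 = 74
The first disagreement with the trace is at step 16, where the value should be r2 = 74.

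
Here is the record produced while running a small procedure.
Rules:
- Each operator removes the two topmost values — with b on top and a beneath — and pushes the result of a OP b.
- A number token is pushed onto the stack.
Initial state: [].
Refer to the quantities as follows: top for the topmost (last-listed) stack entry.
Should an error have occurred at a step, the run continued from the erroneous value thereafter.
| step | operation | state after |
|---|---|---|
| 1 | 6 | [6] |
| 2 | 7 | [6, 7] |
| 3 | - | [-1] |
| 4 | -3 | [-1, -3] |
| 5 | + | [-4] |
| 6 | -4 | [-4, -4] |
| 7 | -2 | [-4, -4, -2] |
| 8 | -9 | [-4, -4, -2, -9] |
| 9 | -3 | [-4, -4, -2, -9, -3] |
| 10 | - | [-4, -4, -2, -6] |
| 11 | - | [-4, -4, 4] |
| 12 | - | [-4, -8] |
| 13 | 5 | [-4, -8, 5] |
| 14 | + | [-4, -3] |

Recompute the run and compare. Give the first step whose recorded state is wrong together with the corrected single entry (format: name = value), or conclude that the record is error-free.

no error

Recomputing the run from the initial state:
step 1: [6]
step 2: [6, 7]
step 3: [-1]
step 4: [-1, -3]
step 5: [-4]
step 6: [-4, -4]
step 7: [-4, -4, -2]
step 8: [-4, -4, -2, -9]
step 9: [-4, -4, -2, -9, -3]
step 10: [-4, -4, -2, -6]
step 11: [-4, -4, 4]
step 12: [-4, -8]
step 13: [-4, -8, 5]
step 14: [-4, -3]
This matches the record at every step.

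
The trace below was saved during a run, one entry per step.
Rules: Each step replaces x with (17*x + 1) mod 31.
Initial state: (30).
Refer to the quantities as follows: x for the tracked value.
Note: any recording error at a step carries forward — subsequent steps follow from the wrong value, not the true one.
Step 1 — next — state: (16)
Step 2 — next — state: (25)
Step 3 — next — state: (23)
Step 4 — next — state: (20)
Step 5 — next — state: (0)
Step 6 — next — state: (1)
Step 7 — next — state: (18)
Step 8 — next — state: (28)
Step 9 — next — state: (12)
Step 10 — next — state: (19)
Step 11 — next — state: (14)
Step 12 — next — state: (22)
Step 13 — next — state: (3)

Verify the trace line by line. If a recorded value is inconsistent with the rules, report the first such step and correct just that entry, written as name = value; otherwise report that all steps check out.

step 1, x = 15

Recomputing the run from the initial state:
step 1: x = 15
step 2: x = 8
step 3: x = 13
step 4: x = 5
step 5: x = 24
step 6: x = 6
step 7: x = 10
step 8: x = 16
step 9: x = 25
step 10: x = 23
step 11: x = 20
step 12: x = 0
step 13: x = 1
The first disagreement with the trace is at step 1, where the value should be x = 15.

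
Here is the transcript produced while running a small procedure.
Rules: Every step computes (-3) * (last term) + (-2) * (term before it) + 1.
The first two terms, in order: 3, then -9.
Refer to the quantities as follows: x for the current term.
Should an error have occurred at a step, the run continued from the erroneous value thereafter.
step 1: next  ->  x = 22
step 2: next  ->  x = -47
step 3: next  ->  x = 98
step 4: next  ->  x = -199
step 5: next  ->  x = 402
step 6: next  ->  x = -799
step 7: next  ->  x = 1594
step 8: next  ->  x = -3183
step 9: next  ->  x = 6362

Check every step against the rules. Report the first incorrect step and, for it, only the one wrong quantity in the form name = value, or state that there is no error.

step 6, x = -807

Step 1: x = -3*(-9) + (-2)*(3) + (1) = 22 — agrees with the transcript.
Step 2: x = -3*(22) + (-2)*(-9) + (1) = -47 — exactly as logged.
Step 3: x = -3*(-47) + (-2)*(22) + (1) = 98 — checks out.
Step 4: x = -3*(98) + (-2)*(-47) + (1) = -199 — consistent with the transcript.
Step 5: x = -3*(-199) + (-2)*(98) + (1) = 402 — confirmed correct.
Step 6: x = -3*(402) + (-2)*(-199) + (1) = -807 — this is not what the transcript shows.
That makes step 6 the first incorrect line — x = -807 is what it should show.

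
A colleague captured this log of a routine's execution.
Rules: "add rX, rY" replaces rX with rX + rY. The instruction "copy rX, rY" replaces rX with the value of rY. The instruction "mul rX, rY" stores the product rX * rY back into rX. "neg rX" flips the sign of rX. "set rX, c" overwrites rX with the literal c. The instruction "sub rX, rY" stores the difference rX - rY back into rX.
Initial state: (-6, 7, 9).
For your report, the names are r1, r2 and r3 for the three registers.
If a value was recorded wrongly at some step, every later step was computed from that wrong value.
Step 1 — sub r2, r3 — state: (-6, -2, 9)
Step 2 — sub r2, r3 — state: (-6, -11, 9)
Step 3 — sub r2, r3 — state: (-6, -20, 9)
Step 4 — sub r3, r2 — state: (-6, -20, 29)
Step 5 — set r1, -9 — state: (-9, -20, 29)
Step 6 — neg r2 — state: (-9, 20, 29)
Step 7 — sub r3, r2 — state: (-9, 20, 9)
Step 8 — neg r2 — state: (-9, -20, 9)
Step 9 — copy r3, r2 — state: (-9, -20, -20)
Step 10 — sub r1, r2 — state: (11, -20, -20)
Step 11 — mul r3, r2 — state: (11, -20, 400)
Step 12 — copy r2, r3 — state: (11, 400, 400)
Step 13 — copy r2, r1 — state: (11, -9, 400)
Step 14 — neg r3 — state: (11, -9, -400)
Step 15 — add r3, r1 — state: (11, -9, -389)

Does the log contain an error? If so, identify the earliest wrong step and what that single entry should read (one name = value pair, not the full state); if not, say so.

step 13, r2 = 11

1. r2 = 7 - 9 = -2 (verified)
2. r2 = -2 - 9 = -11 (confirmed correct)
3. r2 = -11 - 9 = -20 (checks out)
4. r3 = 9 - -20 = 29 (in agreement)
5. r1 = -9 (verified)
6. r2 = -(-20) = 20 (confirmed correct)
7. r3 = 29 - 20 = 9 (verified)
8. r2 = -(20) = -20 (verified)
9. r3 = -20 (agrees with the log)
10. r1 = -9 - -20 = 11 (confirmed correct)
11. r3 = -20 * -20 = 400 (exactly as logged)
12. r2 = 400 (confirmed correct)
13. r2 = 11 (not what was recorded)
The audit stops at step 13: the recorded entry is wrong and should be r2 = 11.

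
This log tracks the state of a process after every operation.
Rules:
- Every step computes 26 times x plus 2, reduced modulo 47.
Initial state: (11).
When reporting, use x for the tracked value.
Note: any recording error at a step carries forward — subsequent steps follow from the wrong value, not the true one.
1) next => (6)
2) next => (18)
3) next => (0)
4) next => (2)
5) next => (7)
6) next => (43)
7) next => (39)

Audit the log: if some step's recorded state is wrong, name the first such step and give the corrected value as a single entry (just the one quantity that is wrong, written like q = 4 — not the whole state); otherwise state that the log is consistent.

step 2, x = 17

Recomputing the run from the initial state:
step 1: x = 6
step 2: x = 17
step 3: x = 21
step 4: x = 31
step 5: x = 9
step 6: x = 1
step 7: x = 28
The first disagreement with the log is at step 2, where the value should be x = 17.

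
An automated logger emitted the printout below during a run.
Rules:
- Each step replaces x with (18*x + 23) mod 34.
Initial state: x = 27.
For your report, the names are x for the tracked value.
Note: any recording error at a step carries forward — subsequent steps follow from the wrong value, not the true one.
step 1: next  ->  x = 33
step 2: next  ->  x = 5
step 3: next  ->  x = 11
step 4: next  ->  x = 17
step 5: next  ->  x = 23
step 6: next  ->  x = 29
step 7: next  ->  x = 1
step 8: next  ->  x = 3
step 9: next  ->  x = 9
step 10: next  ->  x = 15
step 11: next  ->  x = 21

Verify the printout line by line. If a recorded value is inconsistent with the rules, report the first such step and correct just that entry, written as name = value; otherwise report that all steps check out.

step 8, x = 7

Recomputing the run from the initial state:
step 1: x = 33
step 2: x = 5
step 3: x = 11
step 4: x = 17
step 5: x = 23
step 6: x = 29
step 7: x = 1
step 8: x = 7
step 9: x = 13
step 10: x = 19
step 11: x = 25
The first disagreement with the printout is at step 8, where the value should be x = 7.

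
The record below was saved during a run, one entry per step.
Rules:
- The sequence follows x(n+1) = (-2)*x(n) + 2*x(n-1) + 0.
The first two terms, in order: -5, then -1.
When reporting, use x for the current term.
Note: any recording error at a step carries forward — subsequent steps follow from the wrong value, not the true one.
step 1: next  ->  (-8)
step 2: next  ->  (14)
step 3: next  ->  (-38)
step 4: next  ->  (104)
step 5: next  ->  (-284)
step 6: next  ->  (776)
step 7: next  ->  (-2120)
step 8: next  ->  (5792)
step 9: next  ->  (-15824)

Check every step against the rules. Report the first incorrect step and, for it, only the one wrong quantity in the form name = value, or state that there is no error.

Step 1: x = -2*(-1) + (2)*(-5) + (0) = -8 — checks out.
Step 2: x = -2*(-8) + (2)*(-1) + (0) = 14 — same as recorded.
Step 3: x = -2*(14) + (2)*(-8) + (0) = -44 — the record disagrees here.
The audit stops at step 3: the recorded entry is wrong and should be x = -44.

step 3, x = -44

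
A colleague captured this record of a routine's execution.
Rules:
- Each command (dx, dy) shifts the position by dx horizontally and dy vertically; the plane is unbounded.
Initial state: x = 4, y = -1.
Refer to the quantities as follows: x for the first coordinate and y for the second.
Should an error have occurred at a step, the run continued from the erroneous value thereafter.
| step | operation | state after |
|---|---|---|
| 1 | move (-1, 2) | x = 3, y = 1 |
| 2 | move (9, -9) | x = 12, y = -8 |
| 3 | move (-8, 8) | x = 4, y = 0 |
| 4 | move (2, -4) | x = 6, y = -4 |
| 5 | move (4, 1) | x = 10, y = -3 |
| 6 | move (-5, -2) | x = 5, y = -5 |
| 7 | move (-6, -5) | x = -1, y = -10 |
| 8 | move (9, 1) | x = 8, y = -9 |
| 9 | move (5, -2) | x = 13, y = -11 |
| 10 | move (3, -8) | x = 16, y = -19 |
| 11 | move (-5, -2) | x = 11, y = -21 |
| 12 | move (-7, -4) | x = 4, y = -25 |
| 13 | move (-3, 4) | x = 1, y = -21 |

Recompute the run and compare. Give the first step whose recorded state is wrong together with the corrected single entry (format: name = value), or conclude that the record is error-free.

no error

Step 1: x = 4 + (-1) = 3, y = -1 + (2) = 1 — same as recorded.
Step 2: x = 3 + (9) = 12, y = 1 + (-9) = -8 — confirmed correct.
Step 3: x = 12 + (-8) = 4, y = -8 + (8) = 0 — exactly as logged.
Step 4: x = 4 + (2) = 6, y = 0 + (-4) = -4 — exactly as logged.
Step 5: x = 6 + (4) = 10, y = -4 + (1) = -3 — confirmed correct.
Step 6: x = 10 + (-5) = 5, y = -3 + (-2) = -5 — matches.
Step 7: x = 5 + (-6) = -1, y = -5 + (-5) = -10 — in agreement.
Step 8: x = -1 + (9) = 8, y = -10 + (1) = -9 — checks out.
Step 9: x = 8 + (5) = 13, y = -9 + (-2) = -11 — matches.
Step 10: x = 13 + (3) = 16, y = -11 + (-8) = -19 — agrees with the record.
Step 11: x = 16 + (-5) = 11, y = -19 + (-2) = -21 — matches.
Step 12: x = 11 + (-7) = 4, y = -21 + (-4) = -25 — checks out.
Step 13: x = 4 + (-3) = 1, y = -25 + (4) = -21 — in agreement.
All steps check out; nothing to correct.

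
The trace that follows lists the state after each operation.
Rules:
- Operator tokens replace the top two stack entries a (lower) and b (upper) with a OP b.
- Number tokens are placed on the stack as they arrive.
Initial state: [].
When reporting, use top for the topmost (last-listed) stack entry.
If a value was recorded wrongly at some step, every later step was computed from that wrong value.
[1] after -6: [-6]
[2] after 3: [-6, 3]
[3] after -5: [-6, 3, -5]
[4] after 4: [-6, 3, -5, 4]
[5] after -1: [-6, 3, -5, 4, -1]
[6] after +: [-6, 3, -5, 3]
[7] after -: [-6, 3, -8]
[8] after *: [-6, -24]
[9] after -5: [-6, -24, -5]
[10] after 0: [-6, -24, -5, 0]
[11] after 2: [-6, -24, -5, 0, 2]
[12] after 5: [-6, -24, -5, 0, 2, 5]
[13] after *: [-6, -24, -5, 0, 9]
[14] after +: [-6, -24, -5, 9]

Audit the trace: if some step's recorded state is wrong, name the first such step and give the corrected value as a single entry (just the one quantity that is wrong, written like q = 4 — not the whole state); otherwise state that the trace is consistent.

step 13, top = 10

Recomputing the run from the initial state:
step 1: [-6]
step 2: [-6, 3]
step 3: [-6, 3, -5]
step 4: [-6, 3, -5, 4]
step 5: [-6, 3, -5, 4, -1]
step 6: [-6, 3, -5, 3]
step 7: [-6, 3, -8]
step 8: [-6, -24]
step 9: [-6, -24, -5]
step 10: [-6, -24, -5, 0]
step 11: [-6, -24, -5, 0, 2]
step 12: [-6, -24, -5, 0, 2, 5]
step 13: [-6, -24, -5, 0, 10]
step 14: [-6, -24, -5, 10]
The first disagreement with the trace is at step 13, where the value should be top = 10.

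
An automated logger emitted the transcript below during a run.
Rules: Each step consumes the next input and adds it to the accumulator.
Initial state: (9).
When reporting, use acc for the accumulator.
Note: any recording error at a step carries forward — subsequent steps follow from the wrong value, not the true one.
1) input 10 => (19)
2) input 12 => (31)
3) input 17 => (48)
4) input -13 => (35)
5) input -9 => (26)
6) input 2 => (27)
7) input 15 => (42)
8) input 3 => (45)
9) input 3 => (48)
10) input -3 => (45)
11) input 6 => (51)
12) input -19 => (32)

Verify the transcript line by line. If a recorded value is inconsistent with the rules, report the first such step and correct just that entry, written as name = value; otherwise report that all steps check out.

step 6, acc = 28

Step 1: acc = 9 + 10 = 19 — exactly as logged.
Step 2: acc = 19 + 12 = 31 — matches.
Step 3: acc = 31 + 17 = 48 — exactly as logged.
Step 4: acc = 48 + -13 = 35 — no discrepancy.
Step 5: acc = 35 + -9 = 26 — checks out.
Step 6: acc = 26 + 2 = 28 — this is not what the transcript shows.
Step 6 is the first one off; corrected, acc = 28.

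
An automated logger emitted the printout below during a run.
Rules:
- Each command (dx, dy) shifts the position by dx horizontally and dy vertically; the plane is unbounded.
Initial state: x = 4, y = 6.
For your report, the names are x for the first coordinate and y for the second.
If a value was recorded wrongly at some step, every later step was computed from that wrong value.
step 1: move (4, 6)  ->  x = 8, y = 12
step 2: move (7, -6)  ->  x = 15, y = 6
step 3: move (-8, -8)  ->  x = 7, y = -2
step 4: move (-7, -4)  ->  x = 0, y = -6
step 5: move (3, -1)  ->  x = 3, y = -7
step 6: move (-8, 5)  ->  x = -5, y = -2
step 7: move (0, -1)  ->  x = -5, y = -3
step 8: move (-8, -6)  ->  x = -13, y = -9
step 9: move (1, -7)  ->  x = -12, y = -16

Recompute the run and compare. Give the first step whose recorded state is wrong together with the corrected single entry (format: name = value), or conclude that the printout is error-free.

no error

step 1: x = 4 + (4) = 8, y = 6 + (6) = 12 -> no discrepancy
step 2: x = 8 + (7) = 15, y = 12 + (-6) = 6 -> verified
step 3: x = 15 + (-8) = 7, y = 6 + (-8) = -2 -> same as recorded
step 4: x = 7 + (-7) = 0, y = -2 + (-4) = -6 -> verified
step 5: x = 0 + (3) = 3, y = -6 + (-1) = -7 -> exactly as logged
step 6: x = 3 + (-8) = -5, y = -7 + (5) = -2 -> same as recorded
step 7: x = -5 + (0) = -5, y = -2 + (-1) = -3 -> verified
step 8: x = -5 + (-8) = -13, y = -3 + (-6) = -9 -> consistent with the printout
step 9: x = -13 + (1) = -12, y = -9 + (-7) = -16 -> same as recorded
All steps check out; nothing to correct.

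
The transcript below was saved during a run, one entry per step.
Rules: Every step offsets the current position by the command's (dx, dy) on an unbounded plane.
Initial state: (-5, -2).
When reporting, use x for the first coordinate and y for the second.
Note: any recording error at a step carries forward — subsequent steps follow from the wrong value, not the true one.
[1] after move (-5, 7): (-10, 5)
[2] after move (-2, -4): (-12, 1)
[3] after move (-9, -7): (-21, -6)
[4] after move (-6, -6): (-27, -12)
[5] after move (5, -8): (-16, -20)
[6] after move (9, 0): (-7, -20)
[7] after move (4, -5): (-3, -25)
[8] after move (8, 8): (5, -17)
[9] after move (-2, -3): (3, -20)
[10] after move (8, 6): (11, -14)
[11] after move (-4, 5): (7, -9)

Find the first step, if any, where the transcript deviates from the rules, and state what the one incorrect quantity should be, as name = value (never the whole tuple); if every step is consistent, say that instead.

step 1: x = -5 + (-5) = -10, y = -2 + (7) = 5 -> matches
step 2: x = -10 + (-2) = -12, y = 5 + (-4) = 1 -> checks out
step 3: x = -12 + (-9) = -21, y = 1 + (-7) = -6 -> checks out
step 4: x = -21 + (-6) = -27, y = -6 + (-6) = -12 -> same as recorded
step 5: x = -27 + (5) = -22, y = -12 + (-8) = -20 -> not what was recorded
First deviation found at step 5; the corrected entry is x = -22.

step 5, x = -22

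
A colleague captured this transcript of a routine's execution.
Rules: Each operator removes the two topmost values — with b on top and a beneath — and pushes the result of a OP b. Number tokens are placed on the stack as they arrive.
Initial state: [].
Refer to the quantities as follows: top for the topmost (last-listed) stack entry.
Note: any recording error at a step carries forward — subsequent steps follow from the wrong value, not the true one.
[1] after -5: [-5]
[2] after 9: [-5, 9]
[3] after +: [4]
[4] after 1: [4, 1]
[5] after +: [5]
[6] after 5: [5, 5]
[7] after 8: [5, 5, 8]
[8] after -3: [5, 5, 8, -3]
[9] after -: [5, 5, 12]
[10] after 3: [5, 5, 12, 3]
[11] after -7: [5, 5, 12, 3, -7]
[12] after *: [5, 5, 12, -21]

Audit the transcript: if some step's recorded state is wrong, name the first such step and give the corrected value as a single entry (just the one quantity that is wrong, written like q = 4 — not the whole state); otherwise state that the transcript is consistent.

step 9, top = 11

Recomputing the run from the initial state:
step 1: [-5]
step 2: [-5, 9]
step 3: [4]
step 4: [4, 1]
step 5: [5]
step 6: [5, 5]
step 7: [5, 5, 8]
step 8: [5, 5, 8, -3]
step 9: [5, 5, 11]
step 10: [5, 5, 11, 3]
step 11: [5, 5, 11, 3, -7]
step 12: [5, 5, 11, -21]
The first disagreement with the transcript is at step 9, where the value should be top = 11.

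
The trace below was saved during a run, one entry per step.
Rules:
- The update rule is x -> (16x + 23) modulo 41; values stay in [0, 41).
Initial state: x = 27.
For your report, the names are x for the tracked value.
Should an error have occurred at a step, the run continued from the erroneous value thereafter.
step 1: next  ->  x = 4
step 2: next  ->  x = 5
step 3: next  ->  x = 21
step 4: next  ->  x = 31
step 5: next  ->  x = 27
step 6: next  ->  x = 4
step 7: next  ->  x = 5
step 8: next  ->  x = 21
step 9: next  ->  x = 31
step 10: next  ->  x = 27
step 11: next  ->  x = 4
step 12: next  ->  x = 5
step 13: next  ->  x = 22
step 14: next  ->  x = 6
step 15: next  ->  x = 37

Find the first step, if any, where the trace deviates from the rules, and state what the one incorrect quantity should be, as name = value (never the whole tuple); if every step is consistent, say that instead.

1. x = (16*27 + 23) mod 41 = 4 (no discrepancy)
2. x = (16*4 + 23) mod 41 = 5 (in agreement)
3. x = (16*5 + 23) mod 41 = 21 (no discrepancy)
4. x = (16*21 + 23) mod 41 = 31 (agrees with the trace)
5. x = (16*31 + 23) mod 41 = 27 (checks out)
6. x = (16*27 + 23) mod 41 = 4 (confirmed correct)
7. x = (16*4 + 23) mod 41 = 5 (verified)
8. x = (16*5 + 23) mod 41 = 21 (confirmed correct)
9. x = (16*21 + 23) mod 41 = 31 (verified)
10. x = (16*31 + 23) mod 41 = 27 (matches)
11. x = (16*27 + 23) mod 41 = 4 (matches)
12. x = (16*4 + 23) mod 41 = 5 (same as recorded)
13. x = (16*5 + 23) mod 41 = 21 (a discrepancy with the trace)
The audit stops at step 13: the recorded entry is wrong and should be x = 21.

step 13, x = 21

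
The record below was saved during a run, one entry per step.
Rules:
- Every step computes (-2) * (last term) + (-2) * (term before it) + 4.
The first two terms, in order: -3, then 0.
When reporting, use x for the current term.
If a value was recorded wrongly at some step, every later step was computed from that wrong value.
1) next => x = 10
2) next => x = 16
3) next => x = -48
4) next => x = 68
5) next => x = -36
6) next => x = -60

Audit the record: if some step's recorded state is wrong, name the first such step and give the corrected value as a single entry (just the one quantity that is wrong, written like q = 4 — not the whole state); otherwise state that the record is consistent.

Recomputing the run from the initial state:
step 1: x = 10
step 2: x = -16
step 3: x = 16
step 4: x = 4
step 5: x = -36
step 6: x = 68
The first disagreement with the record is at step 2, where the value should be x = -16.

step 2, x = -16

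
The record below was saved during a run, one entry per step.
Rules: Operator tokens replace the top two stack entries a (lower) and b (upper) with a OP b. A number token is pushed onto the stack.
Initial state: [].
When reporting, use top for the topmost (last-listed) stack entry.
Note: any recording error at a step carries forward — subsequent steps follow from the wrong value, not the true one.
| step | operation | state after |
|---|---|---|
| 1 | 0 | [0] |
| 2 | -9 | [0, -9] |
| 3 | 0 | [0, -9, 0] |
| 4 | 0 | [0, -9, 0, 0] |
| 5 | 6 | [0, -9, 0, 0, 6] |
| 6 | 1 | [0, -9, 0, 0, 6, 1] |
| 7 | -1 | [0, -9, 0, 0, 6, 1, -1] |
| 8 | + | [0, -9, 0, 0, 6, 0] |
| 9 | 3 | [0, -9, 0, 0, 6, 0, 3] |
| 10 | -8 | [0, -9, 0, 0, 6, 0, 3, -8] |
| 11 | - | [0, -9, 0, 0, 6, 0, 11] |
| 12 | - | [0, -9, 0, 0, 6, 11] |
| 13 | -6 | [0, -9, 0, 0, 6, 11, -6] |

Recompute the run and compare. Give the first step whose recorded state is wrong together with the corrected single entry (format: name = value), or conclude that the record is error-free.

Step 1: push 0: top = 0 — agrees with the record.
Step 2: push -9: top = -9 — matches.
Step 3: push 0: top = 0 — consistent with the record.
Step 4: push 0: top = 0 — no discrepancy.
Step 5: push 6: top = 6 — consistent with the record.
Step 6: push 1: top = 1 — verified.
Step 7: push -1: top = -1 — in agreement.
Step 8: 1 + -1 = 0 — consistent with the record.
Step 9: push 3: top = 3 — verified.
Step 10: push -8: top = -8 — checks out.
Step 11: 3 - -8 = 11 — checks out.
Step 12: 0 - 11 = -11 — not what was recorded.
Step 12 is the first one off; corrected, top = -11.

step 12, top = -11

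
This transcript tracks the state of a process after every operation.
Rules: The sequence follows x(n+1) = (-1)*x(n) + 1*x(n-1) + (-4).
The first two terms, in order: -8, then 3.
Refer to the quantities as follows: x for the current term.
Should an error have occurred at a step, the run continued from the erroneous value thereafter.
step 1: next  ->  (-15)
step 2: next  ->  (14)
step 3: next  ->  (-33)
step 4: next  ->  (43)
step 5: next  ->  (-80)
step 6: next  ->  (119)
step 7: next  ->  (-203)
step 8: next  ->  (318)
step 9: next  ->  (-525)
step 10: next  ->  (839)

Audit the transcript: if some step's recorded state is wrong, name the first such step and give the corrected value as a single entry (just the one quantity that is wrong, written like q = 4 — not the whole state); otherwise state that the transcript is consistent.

no error

Recomputing the run from the initial state:
step 1: x = -15
step 2: x = 14
step 3: x = -33
step 4: x = 43
step 5: x = -80
step 6: x = 119
step 7: x = -203
step 8: x = 318
step 9: x = -525
step 10: x = 839
This matches the transcript at every step.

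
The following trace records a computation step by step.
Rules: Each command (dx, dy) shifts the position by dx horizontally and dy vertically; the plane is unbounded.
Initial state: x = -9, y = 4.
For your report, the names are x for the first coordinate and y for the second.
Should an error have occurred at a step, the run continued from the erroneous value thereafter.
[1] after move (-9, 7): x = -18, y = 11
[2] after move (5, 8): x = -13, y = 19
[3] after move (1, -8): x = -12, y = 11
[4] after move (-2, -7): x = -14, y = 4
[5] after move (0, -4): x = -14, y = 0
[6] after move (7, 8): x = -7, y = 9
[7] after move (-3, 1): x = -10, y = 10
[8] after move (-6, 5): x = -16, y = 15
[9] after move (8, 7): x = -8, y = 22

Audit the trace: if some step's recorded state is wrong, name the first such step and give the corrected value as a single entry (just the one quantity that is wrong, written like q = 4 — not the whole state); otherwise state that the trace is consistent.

step 6, y = 8

Step 1: x = -9 + (-9) = -18, y = 4 + (7) = 11 — exactly as logged.
Step 2: x = -18 + (5) = -13, y = 11 + (8) = 19 — consistent with the trace.
Step 3: x = -13 + (1) = -12, y = 19 + (-8) = 11 — exactly as logged.
Step 4: x = -12 + (-2) = -14, y = 11 + (-7) = 4 — confirmed correct.
Step 5: x = -14 + (0) = -14, y = 4 + (-4) = 0 — checks out.
Step 6: x = -14 + (7) = -7, y = 0 + (8) = 8 — the entry is off here.
So the first discrepancy is step 6, where the right value is y = 8.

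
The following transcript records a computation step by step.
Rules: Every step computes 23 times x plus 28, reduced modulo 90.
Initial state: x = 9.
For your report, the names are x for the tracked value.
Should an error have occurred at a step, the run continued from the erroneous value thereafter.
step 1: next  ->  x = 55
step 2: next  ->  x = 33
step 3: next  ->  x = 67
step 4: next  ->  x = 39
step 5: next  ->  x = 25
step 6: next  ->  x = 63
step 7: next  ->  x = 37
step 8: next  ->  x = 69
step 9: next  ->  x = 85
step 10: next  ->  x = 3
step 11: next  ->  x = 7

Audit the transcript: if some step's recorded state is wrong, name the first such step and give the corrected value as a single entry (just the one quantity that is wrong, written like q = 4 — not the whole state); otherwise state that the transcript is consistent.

no error

Step 1: x = (23*9 + 28) mod 90 = 55 — matches.
Step 2: x = (23*55 + 28) mod 90 = 33 — confirmed correct.
Step 3: x = (23*33 + 28) mod 90 = 67 — verified.
Step 4: x = (23*67 + 28) mod 90 = 39 — same as recorded.
Step 5: x = (23*39 + 28) mod 90 = 25 — consistent with the transcript.
Step 6: x = (23*25 + 28) mod 90 = 63 — confirmed correct.
Step 7: x = (23*63 + 28) mod 90 = 37 — checks out.
Step 8: x = (23*37 + 28) mod 90 = 69 — exactly as logged.
Step 9: x = (23*69 + 28) mod 90 = 85 — checks out.
Step 10: x = (23*85 + 28) mod 90 = 3 — same as recorded.
Step 11: x = (23*3 + 28) mod 90 = 7 — same as recorded.
The recomputation confirms every line.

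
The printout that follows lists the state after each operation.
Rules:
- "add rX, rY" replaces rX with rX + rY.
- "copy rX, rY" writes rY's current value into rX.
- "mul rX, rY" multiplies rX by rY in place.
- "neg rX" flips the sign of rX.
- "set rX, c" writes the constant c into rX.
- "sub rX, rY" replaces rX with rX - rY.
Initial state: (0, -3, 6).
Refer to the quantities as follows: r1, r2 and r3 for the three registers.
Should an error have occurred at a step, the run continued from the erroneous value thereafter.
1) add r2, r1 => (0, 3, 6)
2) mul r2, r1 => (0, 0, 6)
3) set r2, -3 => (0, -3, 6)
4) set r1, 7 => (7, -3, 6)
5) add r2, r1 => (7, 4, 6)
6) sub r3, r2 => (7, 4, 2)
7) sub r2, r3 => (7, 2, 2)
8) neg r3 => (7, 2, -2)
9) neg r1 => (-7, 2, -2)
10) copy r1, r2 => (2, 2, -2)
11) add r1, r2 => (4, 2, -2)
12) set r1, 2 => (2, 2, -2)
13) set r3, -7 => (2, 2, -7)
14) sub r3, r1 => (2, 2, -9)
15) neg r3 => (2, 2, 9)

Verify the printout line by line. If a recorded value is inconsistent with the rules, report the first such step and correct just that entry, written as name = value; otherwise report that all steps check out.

step 1, r2 = -3

Step 1: r2 = -3 + 0 = -3 — the printout has a different value.
So the first discrepancy is step 1, where the right value is r2 = -3.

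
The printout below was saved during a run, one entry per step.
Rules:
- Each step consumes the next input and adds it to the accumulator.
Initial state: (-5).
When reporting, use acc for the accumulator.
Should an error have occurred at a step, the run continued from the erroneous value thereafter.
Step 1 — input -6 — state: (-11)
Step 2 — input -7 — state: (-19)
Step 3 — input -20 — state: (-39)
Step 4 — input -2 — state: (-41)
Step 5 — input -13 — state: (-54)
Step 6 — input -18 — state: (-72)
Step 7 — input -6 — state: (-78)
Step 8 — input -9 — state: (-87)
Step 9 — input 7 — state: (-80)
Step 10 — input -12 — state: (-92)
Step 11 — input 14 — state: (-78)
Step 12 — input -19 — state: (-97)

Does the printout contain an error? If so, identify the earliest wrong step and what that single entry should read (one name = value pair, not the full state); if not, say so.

step 1: acc = -5 + -6 = -11 -> exactly as logged
step 2: acc = -11 + -7 = -18 -> a discrepancy with the printout
Step 2 is the first one off; corrected, acc = -18.

step 2, acc = -18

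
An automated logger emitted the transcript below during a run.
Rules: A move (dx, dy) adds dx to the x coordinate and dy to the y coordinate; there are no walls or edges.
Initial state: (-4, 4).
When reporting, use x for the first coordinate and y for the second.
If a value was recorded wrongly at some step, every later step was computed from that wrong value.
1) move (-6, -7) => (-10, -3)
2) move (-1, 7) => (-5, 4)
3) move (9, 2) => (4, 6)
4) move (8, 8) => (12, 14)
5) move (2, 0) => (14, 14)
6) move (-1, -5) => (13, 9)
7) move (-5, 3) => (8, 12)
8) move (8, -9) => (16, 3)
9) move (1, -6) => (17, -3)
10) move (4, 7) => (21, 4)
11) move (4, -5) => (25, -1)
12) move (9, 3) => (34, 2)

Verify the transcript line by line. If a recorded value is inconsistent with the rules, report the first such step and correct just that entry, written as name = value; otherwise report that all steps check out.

Step 1: x = -4 + (-6) = -10, y = 4 + (-7) = -3 — checks out.
Step 2: x = -10 + (-1) = -11, y = -3 + (7) = 4 — not what was recorded.
So the first discrepancy is step 2, where the right value is x = -11.

step 2, x = -11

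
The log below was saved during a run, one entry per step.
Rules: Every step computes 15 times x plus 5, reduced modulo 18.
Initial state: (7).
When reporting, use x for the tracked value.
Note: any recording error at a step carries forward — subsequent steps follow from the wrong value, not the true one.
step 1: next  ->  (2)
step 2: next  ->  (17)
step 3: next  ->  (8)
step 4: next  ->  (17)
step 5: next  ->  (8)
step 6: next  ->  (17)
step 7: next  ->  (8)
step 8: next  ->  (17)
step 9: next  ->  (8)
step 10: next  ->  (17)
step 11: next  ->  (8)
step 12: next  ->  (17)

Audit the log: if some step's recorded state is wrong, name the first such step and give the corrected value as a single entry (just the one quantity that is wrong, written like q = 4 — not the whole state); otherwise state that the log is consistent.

step 1: x = (15*7 + 5) mod 18 = 2 -> checks out
step 2: x = (15*2 + 5) mod 18 = 17 -> confirmed correct
step 3: x = (15*17 + 5) mod 18 = 8 -> agrees with the log
step 4: x = (15*8 + 5) mod 18 = 17 -> in agreement
step 5: x = (15*17 + 5) mod 18 = 8 -> same as recorded
step 6: x = (15*8 + 5) mod 18 = 17 -> consistent with the log
step 7: x = (15*17 + 5) mod 18 = 8 -> in agreement
step 8: x = (15*8 + 5) mod 18 = 17 -> confirmed correct
step 9: x = (15*17 + 5) mod 18 = 8 -> no discrepancy
step 10: x = (15*8 + 5) mod 18 = 17 -> exactly as logged
step 11: x = (15*17 + 5) mod 18 = 8 -> agrees with the log
step 12: x = (15*8 + 5) mod 18 = 17 -> matches
Nothing is out of place; the run is error-free.

no error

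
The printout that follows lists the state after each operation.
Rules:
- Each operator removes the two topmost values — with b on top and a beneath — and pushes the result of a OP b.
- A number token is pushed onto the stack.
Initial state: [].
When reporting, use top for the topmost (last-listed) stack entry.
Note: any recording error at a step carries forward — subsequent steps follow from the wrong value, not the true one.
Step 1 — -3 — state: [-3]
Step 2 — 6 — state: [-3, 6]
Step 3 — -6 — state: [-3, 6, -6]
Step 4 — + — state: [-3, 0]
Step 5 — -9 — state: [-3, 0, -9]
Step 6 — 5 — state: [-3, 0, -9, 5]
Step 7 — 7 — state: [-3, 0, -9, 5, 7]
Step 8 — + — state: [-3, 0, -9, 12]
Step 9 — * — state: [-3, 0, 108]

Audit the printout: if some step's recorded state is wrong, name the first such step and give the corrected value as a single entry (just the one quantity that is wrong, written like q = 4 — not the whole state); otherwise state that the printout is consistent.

step 9, top = -108

Step 1: push -3: top = -3 — same as recorded.
Step 2: push 6: top = 6 — verified.
Step 3: push -6: top = -6 — consistent with the printout.
Step 4: 6 + -6 = 0 — checks out.
Step 5: push -9: top = -9 — confirmed correct.
Step 6: push 5: top = 5 — in agreement.
Step 7: push 7: top = 7 — agrees with the printout.
Step 8: 5 + 7 = 12 — same as recorded.
Step 9: -9 * 12 = -108 — the recorded entry deviates here.
Conclusion: step 9 carries the first error; the entry should be top = -108.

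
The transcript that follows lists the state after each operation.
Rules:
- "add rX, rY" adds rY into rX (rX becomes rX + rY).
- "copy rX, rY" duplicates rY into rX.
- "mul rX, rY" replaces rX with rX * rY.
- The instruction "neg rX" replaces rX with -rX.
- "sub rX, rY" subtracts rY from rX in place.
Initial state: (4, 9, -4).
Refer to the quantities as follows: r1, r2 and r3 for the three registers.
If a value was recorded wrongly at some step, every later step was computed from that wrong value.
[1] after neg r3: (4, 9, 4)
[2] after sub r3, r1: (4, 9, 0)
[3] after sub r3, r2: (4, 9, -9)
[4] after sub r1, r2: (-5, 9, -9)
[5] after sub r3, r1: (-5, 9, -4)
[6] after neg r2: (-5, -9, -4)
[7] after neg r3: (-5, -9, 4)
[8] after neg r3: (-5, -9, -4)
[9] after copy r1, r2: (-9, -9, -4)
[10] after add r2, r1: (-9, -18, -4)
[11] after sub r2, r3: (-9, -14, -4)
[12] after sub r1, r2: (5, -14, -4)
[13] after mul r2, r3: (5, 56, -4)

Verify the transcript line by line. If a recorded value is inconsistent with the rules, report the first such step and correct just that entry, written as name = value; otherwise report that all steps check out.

Recomputing the run from the initial state:
step 1: r1 = 4, r2 = 9, r3 = 4
step 2: r1 = 4, r2 = 9, r3 = 0
step 3: r1 = 4, r2 = 9, r3 = -9
step 4: r1 = -5, r2 = 9, r3 = -9
step 5: r1 = -5, r2 = 9, r3 = -4
step 6: r1 = -5, r2 = -9, r3 = -4
step 7: r1 = -5, r2 = -9, r3 = 4
step 8: r1 = -5, r2 = -9, r3 = -4
step 9: r1 = -9, r2 = -9, r3 = -4
step 10: r1 = -9, r2 = -18, r3 = -4
step 11: r1 = -9, r2 = -14, r3 = -4
step 12: r1 = 5, r2 = -14, r3 = -4
step 13: r1 = 5, r2 = 56, r3 = -4
This matches the transcript at every step.

no error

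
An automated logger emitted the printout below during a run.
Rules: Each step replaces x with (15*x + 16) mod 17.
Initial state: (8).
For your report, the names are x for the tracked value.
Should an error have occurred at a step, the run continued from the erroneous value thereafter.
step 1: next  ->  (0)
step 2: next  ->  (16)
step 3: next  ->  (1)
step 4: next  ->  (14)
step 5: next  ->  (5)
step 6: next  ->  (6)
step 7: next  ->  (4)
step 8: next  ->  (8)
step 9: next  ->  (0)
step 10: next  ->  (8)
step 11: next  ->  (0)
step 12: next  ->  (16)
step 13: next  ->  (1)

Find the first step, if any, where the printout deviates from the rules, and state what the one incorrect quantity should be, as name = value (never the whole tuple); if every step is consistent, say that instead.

Recomputing the run from the initial state:
step 1: x = 0
step 2: x = 16
step 3: x = 1
step 4: x = 14
step 5: x = 5
step 6: x = 6
step 7: x = 4
step 8: x = 8
step 9: x = 0
step 10: x = 16
step 11: x = 1
step 12: x = 14
step 13: x = 5
The first disagreement with the printout is at step 10, where the value should be x = 16.

step 10, x = 16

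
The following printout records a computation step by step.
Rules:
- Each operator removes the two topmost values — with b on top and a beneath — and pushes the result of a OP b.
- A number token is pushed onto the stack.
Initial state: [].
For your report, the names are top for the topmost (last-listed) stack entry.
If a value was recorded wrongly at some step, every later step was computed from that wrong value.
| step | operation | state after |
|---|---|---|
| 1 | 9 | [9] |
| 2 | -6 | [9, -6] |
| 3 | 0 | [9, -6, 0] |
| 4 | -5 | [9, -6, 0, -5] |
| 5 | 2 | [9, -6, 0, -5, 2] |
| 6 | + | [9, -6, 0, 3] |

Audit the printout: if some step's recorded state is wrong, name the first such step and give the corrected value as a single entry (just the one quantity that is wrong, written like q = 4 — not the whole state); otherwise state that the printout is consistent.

Step 1: push 9: top = 9 — exactly as logged.
Step 2: push -6: top = -6 — consistent with the printout.
Step 3: push 0: top = 0 — agrees with the printout.
Step 4: push -5: top = -5 — checks out.
Step 5: push 2: top = 2 — matches.
Step 6: -5 + 2 = -3 — the printout disagrees here.
The audit stops at step 6: the recorded entry is wrong and should be top = -3.

step 6, top = -3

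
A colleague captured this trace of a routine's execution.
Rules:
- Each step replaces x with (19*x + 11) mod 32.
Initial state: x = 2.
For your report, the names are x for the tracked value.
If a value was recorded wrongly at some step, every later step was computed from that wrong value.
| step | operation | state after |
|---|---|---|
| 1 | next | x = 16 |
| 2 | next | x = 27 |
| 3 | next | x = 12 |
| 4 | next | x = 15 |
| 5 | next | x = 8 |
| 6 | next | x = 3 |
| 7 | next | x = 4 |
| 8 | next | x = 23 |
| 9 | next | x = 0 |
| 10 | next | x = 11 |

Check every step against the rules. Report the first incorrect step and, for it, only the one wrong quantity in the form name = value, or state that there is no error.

step 1, x = 17

Step 1: x = (19*2 + 11) mod 32 = 17 — the entry is off here.
First incorrect step: 1; the correct value is x = 17.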